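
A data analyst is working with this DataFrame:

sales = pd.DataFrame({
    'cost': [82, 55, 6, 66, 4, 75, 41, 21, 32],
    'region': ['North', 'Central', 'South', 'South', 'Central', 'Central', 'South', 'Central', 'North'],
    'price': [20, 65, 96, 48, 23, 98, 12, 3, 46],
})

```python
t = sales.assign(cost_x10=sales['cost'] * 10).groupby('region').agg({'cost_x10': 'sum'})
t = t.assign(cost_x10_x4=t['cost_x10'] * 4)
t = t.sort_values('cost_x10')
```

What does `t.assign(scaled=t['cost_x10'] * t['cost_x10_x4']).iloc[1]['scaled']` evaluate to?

add column cost_x10 = sales['cost'] * 10:
   cost   region  price  cost_x10
0    82    North     20       820
1    55  Central     65       550
2     6    South     96        60
3    66    South     48       660
4     4  Central     23        40
5    75  Central     98       750
6    41    South     12       410
7    21  Central      3       210
8    32    North     46       320
group by region, sum of cost_x10:
         cost_x10
region           
Central      1550
North        1140
South        1130
add column cost_x10_x4 = t['cost_x10'] * 4:
         cost_x10  cost_x10_x4
region                        
Central      1550         6200
North        1140         4560
South        1130         4520
sort by cost_x10:
         cost_x10  cost_x10_x4
region                        
South        1130         4520
North        1140         4560
Central      1550         6200
add column scaled = t['cost_x10'] * t['cost_x10_x4']:
         cost_x10  cost_x10_x4   scaled
region                                 
South        1130         4520  5107600
North        1140         4560  5198400
Central      1550         6200  9610000
value at position 1, column 'scaled' → 5198400

5198400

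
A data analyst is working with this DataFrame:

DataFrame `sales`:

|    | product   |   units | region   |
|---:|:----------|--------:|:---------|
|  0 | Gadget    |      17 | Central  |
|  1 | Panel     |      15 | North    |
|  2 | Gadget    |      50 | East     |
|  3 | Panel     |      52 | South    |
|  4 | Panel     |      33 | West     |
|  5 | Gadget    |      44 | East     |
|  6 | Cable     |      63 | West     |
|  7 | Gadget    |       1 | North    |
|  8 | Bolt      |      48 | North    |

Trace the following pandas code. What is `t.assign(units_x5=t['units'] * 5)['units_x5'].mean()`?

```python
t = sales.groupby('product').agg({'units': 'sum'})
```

group by product, sum of units:
         units
product       
Bolt        48
Cable       63
Gadget     112
Panel      100
add column units_x5 = t['units'] * 5:
         units  units_x5
product                 
Bolt        48       240
Cable       63       315
Gadget     112       560
Panel      100       500
Hence 403.75.

403.75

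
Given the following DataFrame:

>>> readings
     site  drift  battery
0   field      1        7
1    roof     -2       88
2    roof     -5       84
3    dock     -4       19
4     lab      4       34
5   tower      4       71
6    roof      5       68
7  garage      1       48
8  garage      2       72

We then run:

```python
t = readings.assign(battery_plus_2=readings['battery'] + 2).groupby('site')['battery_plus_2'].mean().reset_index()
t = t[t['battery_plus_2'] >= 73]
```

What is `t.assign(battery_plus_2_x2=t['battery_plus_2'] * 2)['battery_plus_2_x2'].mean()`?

add column battery_plus_2 = readings['battery'] + 2:
     site  drift  battery  battery_plus_2
0   field      1        7               9
1    roof     -2       88              90
2    roof     -5       84              86
3    dock     -4       19              21
4     lab      4       34              36
5   tower      4       71              73
6    roof      5       68              70
7  garage      1       48              50
8  garage      2       72              74
group by site, mean of battery_plus_2:
site
dock      21.0
field      9.0
garage    62.0
lab       36.0
roof      82.0
tower     73.0
Name: battery_plus_2, dtype: float64
reset_index():
     site  battery_plus_2
0    dock            21.0
1   field             9.0
2  garage            62.0
3     lab            36.0
4    roof            82.0
5   tower            73.0
filter rows where battery_plus_2 >= 73:
    site  battery_plus_2
4   roof            82.0
5  tower            73.0
add column battery_plus_2_x2 = t['battery_plus_2'] * 2:
    site  battery_plus_2  battery_plus_2_x2
4   roof            82.0              164.0
5  tower            73.0              146.0

155.0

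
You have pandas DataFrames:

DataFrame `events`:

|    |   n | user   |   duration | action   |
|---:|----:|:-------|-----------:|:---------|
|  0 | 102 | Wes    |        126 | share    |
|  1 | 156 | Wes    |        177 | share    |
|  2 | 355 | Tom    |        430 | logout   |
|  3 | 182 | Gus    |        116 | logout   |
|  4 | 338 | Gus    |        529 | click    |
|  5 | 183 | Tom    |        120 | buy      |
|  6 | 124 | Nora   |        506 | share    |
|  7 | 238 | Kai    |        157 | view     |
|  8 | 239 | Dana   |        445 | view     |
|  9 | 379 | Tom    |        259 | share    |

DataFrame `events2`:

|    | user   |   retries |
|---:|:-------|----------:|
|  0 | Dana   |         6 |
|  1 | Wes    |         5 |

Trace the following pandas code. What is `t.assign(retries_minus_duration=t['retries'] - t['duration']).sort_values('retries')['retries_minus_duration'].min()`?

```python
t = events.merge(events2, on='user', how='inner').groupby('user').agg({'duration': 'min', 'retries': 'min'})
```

-439

merge on 'user' (how='inner') → 3 rows:
     n  user  duration action  retries
0  102   Wes       126  share        5
1  156   Wes       177  share        5
2  239  Dana       445   view        6
group by user: min(duration), min(retries):
      duration  retries
user                   
Dana       445        6
Wes        126        5
add column retries_minus_duration = t['retries'] - t['duration']:
      duration  retries  retries_minus_duration
user                                           
Dana       445        6                    -439
Wes        126        5                    -121
sort by retries:
      duration  retries  retries_minus_duration
user                                           
Wes        126        5                    -121
Dana       445        6                    -439
So min() = -439.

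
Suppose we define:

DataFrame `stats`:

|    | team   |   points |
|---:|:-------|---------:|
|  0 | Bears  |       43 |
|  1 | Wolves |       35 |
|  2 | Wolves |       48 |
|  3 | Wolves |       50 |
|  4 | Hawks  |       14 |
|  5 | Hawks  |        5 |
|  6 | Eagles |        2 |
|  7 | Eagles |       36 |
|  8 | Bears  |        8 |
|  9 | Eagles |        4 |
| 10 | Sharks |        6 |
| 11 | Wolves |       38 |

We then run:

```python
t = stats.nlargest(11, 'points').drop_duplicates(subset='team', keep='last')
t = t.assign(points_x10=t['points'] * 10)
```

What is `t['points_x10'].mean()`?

116.0

take 11 rows with largest points:
      team  points
3   Wolves      50
2   Wolves      48
0    Bears      43
11  Wolves      38
7   Eagles      36
1   Wolves      35
4    Hawks      14
8    Bears       8
10  Sharks       6
5    Hawks       5
9   Eagles       4
drop duplicate team (keep=last):
      team  points
1   Wolves      35
8    Bears       8
10  Sharks       6
5    Hawks       5
9   Eagles       4
add column points_x10 = t['points'] * 10:
      team  points  points_x10
1   Wolves      35         350
8    Bears       8          80
10  Sharks       6          60
5    Hawks       5          50
9   Eagles       4          40
Taking the mean of column 'points_x10' gives 116.0.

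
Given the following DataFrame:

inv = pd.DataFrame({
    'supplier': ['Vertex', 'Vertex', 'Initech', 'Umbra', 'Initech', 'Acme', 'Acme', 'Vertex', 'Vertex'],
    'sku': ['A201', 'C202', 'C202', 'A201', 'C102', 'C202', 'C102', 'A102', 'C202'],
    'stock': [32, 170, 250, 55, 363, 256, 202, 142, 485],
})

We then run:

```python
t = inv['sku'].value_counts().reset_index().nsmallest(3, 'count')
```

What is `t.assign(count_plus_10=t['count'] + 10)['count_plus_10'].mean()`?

value_counts of sku:
sku
C202    4
A201    2
C102    2
A102    1
Name: count, dtype: int64
reset_index():
    sku  count
0  C202      4
1  A201      2
2  C102      2
3  A102      1
take 3 rows with smallest count:
    sku  count
3  A102      1
1  A201      2
2  C102      2
add column count_plus_10 = t['count'] + 10:
    sku  count  count_plus_10
3  A102      1             11
1  A201      2             12
2  C102      2             12

11.6666666667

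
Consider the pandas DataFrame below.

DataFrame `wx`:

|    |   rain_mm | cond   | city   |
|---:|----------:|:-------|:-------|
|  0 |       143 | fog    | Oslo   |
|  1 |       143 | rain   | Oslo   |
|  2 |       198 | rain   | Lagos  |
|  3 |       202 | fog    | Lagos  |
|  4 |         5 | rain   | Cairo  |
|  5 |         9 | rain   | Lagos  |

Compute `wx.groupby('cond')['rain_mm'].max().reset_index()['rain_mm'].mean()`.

group by cond, max of rain_mm:
cond
fog     202
rain    198
Name: rain_mm, dtype: int64
reset_index():
   cond  rain_mm
0   fog      202
1  rain      198

200.0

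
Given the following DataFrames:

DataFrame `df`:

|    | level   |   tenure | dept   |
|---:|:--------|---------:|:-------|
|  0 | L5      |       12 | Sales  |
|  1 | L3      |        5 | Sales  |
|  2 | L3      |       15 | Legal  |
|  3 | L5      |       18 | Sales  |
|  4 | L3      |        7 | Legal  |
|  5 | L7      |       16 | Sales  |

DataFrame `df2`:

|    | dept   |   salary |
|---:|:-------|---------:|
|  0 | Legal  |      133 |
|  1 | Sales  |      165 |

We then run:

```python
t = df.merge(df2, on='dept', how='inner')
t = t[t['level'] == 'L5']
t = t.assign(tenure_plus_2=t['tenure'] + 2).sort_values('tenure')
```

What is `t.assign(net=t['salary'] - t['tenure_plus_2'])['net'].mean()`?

merge on 'dept' (how='inner') → 6 rows:
  level  tenure   dept  salary
0    L5      12  Sales     165
1    L3       5  Sales     165
2    L3      15  Legal     133
3    L5      18  Sales     165
4    L3       7  Legal     133
5    L7      16  Sales     165
filter rows where level == 'L5':
  level  tenure   dept  salary
0    L5      12  Sales     165
3    L5      18  Sales     165
add column tenure_plus_2 = t['tenure'] + 2:
  level  tenure   dept  salary  tenure_plus_2
0    L5      12  Sales     165             14
3    L5      18  Sales     165             20
sort by tenure:
  level  tenure   dept  salary  tenure_plus_2
0    L5      12  Sales     165             14
3    L5      18  Sales     165             20
add column net = t['salary'] - t['tenure_plus_2']:
  level  tenure   dept  salary  tenure_plus_2  net
0    L5      12  Sales     165             14  151
3    L5      18  Sales     165             20  145
Taking the mean of column 'net' gives 148.0.

148.0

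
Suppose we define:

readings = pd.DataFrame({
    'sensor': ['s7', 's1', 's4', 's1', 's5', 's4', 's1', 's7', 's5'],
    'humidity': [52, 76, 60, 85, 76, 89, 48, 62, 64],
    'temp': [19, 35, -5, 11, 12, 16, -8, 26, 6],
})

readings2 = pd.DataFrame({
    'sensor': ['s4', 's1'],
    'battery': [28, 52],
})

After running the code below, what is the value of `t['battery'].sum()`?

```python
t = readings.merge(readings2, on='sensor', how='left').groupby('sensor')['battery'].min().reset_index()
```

80.0

merge on 'sensor' (how='left') → 9 rows:
  sensor  humidity  temp  battery
0     s7        52    19      NaN
1     s1        76    35     52.0
2     s4        60    -5     28.0
3     s1        85    11     52.0
4     s5        76    12      NaN
5     s4        89    16     28.0
6     s1        48    -8     52.0
7     s7        62    26      NaN
8     s5        64     6      NaN
group by sensor, min of battery:
sensor
s1    52.0
s4    28.0
s5     NaN
s7     NaN
Name: battery, dtype: float64
reset_index():
  sensor  battery
0     s1     52.0
1     s4     28.0
2     s5      NaN
3     s7      NaN
sum of column 'battery' → 80.0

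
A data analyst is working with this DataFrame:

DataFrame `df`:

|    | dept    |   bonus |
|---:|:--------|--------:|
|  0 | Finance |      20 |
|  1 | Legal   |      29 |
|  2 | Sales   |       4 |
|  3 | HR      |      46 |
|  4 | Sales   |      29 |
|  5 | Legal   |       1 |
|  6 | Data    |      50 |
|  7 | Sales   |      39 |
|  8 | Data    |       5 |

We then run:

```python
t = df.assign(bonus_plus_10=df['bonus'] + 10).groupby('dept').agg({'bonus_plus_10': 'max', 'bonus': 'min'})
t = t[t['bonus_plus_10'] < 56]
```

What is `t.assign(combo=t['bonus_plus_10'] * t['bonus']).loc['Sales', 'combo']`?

add column bonus_plus_10 = df['bonus'] + 10:
      dept  bonus  bonus_plus_10
0  Finance     20             30
1    Legal     29             39
2    Sales      4             14
3       HR     46             56
4    Sales     29             39
5    Legal      1             11
6     Data     50             60
7    Sales     39             49
8     Data      5             15
group by dept: max(bonus_plus_10), min(bonus):
         bonus_plus_10  bonus
dept                         
Data                60      5
Finance             30     20
HR                  56     46
Legal               39      1
Sales               49      4
filter rows where bonus_plus_10 < 56:
         bonus_plus_10  bonus
dept                         
Finance             30     20
Legal               39      1
Sales               49      4
add column combo = t['bonus_plus_10'] * t['bonus']:
         bonus_plus_10  bonus  combo
dept                                
Finance             30     20    600
Legal               39      1     39
Sales               49      4    196
So loc['Sales', 'combo'] = 196.

196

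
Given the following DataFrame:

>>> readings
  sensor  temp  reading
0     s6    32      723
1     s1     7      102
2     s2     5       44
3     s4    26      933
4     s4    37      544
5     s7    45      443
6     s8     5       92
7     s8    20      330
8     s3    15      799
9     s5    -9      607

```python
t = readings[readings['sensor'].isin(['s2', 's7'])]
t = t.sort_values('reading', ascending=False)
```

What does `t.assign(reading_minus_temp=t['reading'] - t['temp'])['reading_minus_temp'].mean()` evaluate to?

filter rows where sensor in ['s2', 's7']:
  sensor  temp  reading
2     s2     5       44
5     s7    45      443
sort by reading descending:
  sensor  temp  reading
5     s7    45      443
2     s2     5       44
add column reading_minus_temp = t['reading'] - t['temp']:
  sensor  temp  reading  reading_minus_temp
5     s7    45      443                 398
2     s2     5       44                  39
mean of column 'reading_minus_temp' → 218.5

218.5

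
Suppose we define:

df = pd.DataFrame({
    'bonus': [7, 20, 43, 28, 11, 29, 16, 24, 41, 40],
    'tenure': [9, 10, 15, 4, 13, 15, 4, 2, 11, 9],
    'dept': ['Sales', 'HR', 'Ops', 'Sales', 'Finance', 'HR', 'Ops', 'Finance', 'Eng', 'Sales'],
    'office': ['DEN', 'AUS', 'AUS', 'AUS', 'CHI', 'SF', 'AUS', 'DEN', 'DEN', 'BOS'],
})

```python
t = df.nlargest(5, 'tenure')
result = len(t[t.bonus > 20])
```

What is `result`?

3

take 5 rows with largest tenure:
   bonus  tenure     dept office
2     43      15      Ops    AUS
5     29      15       HR     SF
4     11      13  Finance    CHI
8     41      11      Eng    DEN
1     20      10       HR    AUS
filter rows where bonus > 20:
   bonus  tenure dept office
2     43      15  Ops    AUS
5     29      15   HR     SF
8     41      11  Eng    DEN
Reading off the number of rows, we get 3.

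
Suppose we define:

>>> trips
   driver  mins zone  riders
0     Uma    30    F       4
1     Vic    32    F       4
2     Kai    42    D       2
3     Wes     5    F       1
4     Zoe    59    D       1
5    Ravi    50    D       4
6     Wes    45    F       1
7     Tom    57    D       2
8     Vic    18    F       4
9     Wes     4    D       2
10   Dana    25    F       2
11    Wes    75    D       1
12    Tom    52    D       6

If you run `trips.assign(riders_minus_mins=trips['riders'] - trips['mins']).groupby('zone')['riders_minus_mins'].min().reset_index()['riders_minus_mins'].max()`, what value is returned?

-44

add column riders_minus_mins = trips['riders'] - trips['mins']:
   driver  mins zone  riders  riders_minus_mins
0     Uma    30    F       4                -26
1     Vic    32    F       4                -28
2     Kai    42    D       2                -40
3     Wes     5    F       1                 -4
4     Zoe    59    D       1                -58
5    Ravi    50    D       4                -46
6     Wes    45    F       1                -44
7     Tom    57    D       2                -55
8     Vic    18    F       4                -14
9     Wes     4    D       2                 -2
10   Dana    25    F       2                -23
11    Wes    75    D       1                -74
12    Tom    52    D       6                -46
group by zone, min of riders_minus_mins:
zone
D   -74
F   -44
Name: riders_minus_mins, dtype: int64
reset_index():
  zone  riders_minus_mins
0    D                -74
1    F                -44
max of column 'riders_minus_mins' → -44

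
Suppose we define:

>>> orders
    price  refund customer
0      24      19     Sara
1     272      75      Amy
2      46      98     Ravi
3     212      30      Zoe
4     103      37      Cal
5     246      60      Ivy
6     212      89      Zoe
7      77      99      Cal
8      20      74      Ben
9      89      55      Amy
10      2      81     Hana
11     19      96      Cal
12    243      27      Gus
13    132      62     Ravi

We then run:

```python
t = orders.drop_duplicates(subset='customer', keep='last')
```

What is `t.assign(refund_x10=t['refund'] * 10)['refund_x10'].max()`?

drop duplicate customer (keep=last):
    price  refund customer
0      24      19     Sara
5     246      60      Ivy
6     212      89      Zoe
8      20      74      Ben
9      89      55      Amy
10      2      81     Hana
11     19      96      Cal
12    243      27      Gus
13    132      62     Ravi
add column refund_x10 = t['refund'] * 10:
    price  refund customer  refund_x10
0      24      19     Sara         190
5     246      60      Ivy         600
6     212      89      Zoe         890
8      20      74      Ben         740
9      89      55      Amy         550
10      2      81     Hana         810
11     19      96      Cal         960
12    243      27      Gus         270
13    132      62     Ravi         620
Finally, max of column 'refund_x10' = 960.

960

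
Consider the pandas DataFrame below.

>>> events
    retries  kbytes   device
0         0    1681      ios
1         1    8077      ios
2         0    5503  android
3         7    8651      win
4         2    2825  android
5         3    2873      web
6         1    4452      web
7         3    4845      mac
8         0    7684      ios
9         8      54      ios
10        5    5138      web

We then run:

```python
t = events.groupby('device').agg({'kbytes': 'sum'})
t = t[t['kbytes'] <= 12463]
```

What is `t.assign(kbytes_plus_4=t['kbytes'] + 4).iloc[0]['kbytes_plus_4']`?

8332

group by device, sum of kbytes:
         kbytes
device         
android    8328
ios       17496
mac        4845
web       12463
win        8651
filter rows where kbytes <= 12463:
         kbytes
device         
android    8328
mac        4845
web       12463
win        8651
add column kbytes_plus_4 = t['kbytes'] + 4:
         kbytes  kbytes_plus_4
device                        
android    8328           8332
mac        4845           4849
web       12463          12467
win        8651           8655
value at position 0, column 'kbytes_plus_4' → 8332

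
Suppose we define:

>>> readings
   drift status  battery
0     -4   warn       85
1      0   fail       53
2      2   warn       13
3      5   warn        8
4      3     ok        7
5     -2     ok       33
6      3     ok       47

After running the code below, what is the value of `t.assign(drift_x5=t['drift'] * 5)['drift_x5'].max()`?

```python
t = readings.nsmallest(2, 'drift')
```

-10

take 2 rows with smallest drift:
   drift status  battery
0     -4   warn       85
5     -2     ok       33
add column drift_x5 = t['drift'] * 5:
   drift status  battery  drift_x5
0     -4   warn       85       -20
5     -2     ok       33       -10
So max() = -10.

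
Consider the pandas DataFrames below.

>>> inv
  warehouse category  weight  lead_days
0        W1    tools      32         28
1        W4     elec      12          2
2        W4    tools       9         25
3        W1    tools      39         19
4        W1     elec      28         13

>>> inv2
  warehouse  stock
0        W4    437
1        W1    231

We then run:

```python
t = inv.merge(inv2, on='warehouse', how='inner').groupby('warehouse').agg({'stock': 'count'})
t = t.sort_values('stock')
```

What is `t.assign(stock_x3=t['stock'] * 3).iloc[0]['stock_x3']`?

6

merge on 'warehouse' (how='inner') → 5 rows:
  warehouse category  weight  lead_days  stock
0        W1    tools      32         28    231
1        W4     elec      12          2    437
2        W4    tools       9         25    437
3        W1    tools      39         19    231
4        W1     elec      28         13    231
group by warehouse, count of stock:
           stock
warehouse       
W1             3
W4             2
sort by stock:
           stock
warehouse       
W4             2
W1             3
add column stock_x3 = t['stock'] * 3:
           stock  stock_x3
warehouse                 
W4             2         6
W1             3         9
The value at position 0, column 'stock_x3' is 6.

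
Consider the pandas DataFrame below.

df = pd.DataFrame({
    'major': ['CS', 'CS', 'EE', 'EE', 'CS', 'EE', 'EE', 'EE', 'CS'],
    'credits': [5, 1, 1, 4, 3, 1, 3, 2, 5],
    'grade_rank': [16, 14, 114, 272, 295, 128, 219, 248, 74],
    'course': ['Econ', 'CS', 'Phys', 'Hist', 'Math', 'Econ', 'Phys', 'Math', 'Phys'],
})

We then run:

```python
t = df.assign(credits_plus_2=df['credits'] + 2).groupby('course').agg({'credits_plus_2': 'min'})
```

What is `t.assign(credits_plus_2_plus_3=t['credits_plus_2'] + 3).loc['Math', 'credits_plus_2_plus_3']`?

add column credits_plus_2 = df['credits'] + 2:
  major  credits  grade_rank course  credits_plus_2
0    CS        5          16   Econ               7
1    CS        1          14     CS               3
2    EE        1         114   Phys               3
3    EE        4         272   Hist               6
4    CS        3         295   Math               5
5    EE        1         128   Econ               3
6    EE        3         219   Phys               5
7    EE        2         248   Math               4
8    CS        5          74   Phys               7
group by course, min of credits_plus_2:
        credits_plus_2
course                
CS                   3
Econ                 3
Hist                 6
Math                 4
Phys                 3
add column credits_plus_2_plus_3 = t['credits_plus_2'] + 3:
        credits_plus_2  credits_plus_2_plus_3
course                                       
CS                   3                      6
Econ                 3                      6
Hist                 6                      9
Math                 4                      7
Phys                 3                      6
So loc['Math', 'credits_plus_2_plus_3'] = 7.

7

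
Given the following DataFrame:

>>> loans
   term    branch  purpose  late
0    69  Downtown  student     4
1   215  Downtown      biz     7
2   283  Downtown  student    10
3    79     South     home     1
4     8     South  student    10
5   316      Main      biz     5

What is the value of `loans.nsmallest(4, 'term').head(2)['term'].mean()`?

38.5

take 4 rows with smallest term:
   term    branch  purpose  late
4     8     South  student    10
0    69  Downtown  student     4
3    79     South     home     1
1   215  Downtown      biz     7
take first 2 rows:
   term    branch  purpose  late
4     8     South  student    10
0    69  Downtown  student     4
Hence 38.5.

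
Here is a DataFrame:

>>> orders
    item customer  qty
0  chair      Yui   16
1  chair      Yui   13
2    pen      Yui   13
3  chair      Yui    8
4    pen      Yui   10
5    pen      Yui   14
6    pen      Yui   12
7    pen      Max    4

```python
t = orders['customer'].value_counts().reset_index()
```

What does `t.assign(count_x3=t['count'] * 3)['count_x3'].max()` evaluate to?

21

value_counts of customer:
customer
Yui    7
Max    1
Name: count, dtype: int64
reset_index():
  customer  count
0      Yui      7
1      Max      1
add column count_x3 = t['count'] * 3:
  customer  count  count_x3
0      Yui      7        21
1      Max      1         3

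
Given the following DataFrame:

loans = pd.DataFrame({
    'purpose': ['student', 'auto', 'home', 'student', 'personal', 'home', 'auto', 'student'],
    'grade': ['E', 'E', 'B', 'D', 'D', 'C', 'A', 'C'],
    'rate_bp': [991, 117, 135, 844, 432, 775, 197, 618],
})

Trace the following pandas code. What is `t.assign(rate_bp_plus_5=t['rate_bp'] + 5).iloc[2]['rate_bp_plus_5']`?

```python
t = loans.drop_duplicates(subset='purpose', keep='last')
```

drop duplicate purpose (keep=last):
    purpose grade  rate_bp
4  personal     D      432
5      home     C      775
6      auto     A      197
7   student     C      618
add column rate_bp_plus_5 = t['rate_bp'] + 5:
    purpose grade  rate_bp  rate_bp_plus_5
4  personal     D      432             437
5      home     C      775             780
6      auto     A      197             202
7   student     C      618             623
The value at position 2, column 'rate_bp_plus_5' is 202.

202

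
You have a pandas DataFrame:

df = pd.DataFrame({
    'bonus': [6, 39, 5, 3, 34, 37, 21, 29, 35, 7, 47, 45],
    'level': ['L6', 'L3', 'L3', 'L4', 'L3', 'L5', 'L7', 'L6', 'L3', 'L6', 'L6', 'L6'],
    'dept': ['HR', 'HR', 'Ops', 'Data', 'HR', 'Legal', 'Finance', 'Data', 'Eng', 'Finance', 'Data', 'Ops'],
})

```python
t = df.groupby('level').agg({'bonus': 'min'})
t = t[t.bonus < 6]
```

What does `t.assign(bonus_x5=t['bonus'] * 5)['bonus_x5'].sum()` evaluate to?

group by level, min of bonus:
       bonus
level       
L3         5
L4         3
L5        37
L6         6
L7        21
filter rows where bonus < 6:
       bonus
level       
L3         5
L4         3
add column bonus_x5 = t['bonus'] * 5:
       bonus  bonus_x5
level                 
L3         5        25
L4         3        15
Finally, sum of column 'bonus_x5' = 40.

40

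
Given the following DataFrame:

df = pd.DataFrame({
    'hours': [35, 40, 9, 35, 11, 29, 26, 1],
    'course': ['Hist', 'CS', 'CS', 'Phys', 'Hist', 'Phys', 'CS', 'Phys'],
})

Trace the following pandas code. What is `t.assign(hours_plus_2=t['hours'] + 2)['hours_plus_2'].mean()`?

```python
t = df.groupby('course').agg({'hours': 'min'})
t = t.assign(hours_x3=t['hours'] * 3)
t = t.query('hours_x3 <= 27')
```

group by course, min of hours:
        hours
course       
CS          9
Hist       11
Phys        1
add column hours_x3 = t['hours'] * 3:
        hours  hours_x3
course                 
CS          9        27
Hist       11        33
Phys        1         3
filter rows where hours_x3 <= 27:
        hours  hours_x3
course                 
CS          9        27
Phys        1         3
add column hours_plus_2 = t['hours'] + 2:
        hours  hours_x3  hours_plus_2
course                               
CS          9        27            11
Phys        1         3             3
Reading off the mean of column 'hours_plus_2', we get 7.0.

7.0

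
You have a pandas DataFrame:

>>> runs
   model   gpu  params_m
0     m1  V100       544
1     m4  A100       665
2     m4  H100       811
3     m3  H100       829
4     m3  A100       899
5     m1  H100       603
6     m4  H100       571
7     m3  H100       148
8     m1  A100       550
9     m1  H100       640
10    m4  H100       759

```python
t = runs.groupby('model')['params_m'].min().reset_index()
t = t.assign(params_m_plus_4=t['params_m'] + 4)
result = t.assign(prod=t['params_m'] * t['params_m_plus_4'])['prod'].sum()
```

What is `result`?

648933

group by model, min of params_m:
model
m1    544
m3    148
m4    571
Name: params_m, dtype: int64
reset_index():
  model  params_m
0    m1       544
1    m3       148
2    m4       571
add column params_m_plus_4 = t['params_m'] + 4:
  model  params_m  params_m_plus_4
0    m1       544              548
1    m3       148              152
2    m4       571              575
add column prod = t['params_m'] * t['params_m_plus_4']:
  model  params_m  params_m_plus_4    prod
0    m1       544              548  298112
1    m3       148              152   22496
2    m4       571              575  328325
Then the sum of column 'prod': 648933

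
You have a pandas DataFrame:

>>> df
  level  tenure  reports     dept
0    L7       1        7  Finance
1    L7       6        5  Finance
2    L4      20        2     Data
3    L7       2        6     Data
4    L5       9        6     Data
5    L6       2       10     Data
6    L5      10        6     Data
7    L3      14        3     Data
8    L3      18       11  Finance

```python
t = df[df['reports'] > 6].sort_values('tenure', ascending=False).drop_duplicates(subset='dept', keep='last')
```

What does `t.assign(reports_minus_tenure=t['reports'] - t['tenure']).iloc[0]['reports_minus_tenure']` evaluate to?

8

filter rows where reports > 6:
  level  tenure  reports     dept
0    L7       1        7  Finance
5    L6       2       10     Data
8    L3      18       11  Finance
sort by tenure descending:
  level  tenure  reports     dept
8    L3      18       11  Finance
5    L6       2       10     Data
0    L7       1        7  Finance
drop duplicate dept (keep=last):
  level  tenure  reports     dept
5    L6       2       10     Data
0    L7       1        7  Finance
add column reports_minus_tenure = t['reports'] - t['tenure']:
  level  tenure  reports     dept  reports_minus_tenure
5    L6       2       10     Data                     8
0    L7       1        7  Finance                     6
Finally, value at position 0, column 'reports_minus_tenure' = 8.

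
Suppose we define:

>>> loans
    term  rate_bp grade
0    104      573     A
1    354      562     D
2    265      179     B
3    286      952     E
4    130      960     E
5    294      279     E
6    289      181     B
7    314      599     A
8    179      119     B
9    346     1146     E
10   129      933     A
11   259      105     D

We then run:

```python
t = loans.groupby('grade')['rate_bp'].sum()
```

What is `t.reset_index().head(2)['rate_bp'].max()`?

group by grade, sum of rate_bp:
grade
A    2105
B     479
D     667
E    3337
Name: rate_bp, dtype: int64
reset_index():
  grade  rate_bp
0     A     2105
1     B      479
2     D      667
3     E     3337
take first 2 rows:
  grade  rate_bp
0     A     2105
1     B      479

2105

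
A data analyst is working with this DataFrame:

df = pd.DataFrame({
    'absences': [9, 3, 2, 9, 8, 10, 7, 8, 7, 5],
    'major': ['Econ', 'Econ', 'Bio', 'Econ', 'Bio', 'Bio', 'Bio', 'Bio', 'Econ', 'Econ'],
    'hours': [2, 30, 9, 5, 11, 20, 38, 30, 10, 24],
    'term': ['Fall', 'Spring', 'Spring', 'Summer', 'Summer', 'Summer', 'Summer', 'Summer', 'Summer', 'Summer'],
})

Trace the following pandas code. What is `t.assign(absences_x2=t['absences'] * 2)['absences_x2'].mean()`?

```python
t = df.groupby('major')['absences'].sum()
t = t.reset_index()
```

68.0

group by major, sum of absences:
major
Bio     35
Econ    33
Name: absences, dtype: int64
reset_index():
  major  absences
0   Bio        35
1  Econ        33
add column absences_x2 = t['absences'] * 2:
  major  absences  absences_x2
0   Bio        35           70
1  Econ        33           66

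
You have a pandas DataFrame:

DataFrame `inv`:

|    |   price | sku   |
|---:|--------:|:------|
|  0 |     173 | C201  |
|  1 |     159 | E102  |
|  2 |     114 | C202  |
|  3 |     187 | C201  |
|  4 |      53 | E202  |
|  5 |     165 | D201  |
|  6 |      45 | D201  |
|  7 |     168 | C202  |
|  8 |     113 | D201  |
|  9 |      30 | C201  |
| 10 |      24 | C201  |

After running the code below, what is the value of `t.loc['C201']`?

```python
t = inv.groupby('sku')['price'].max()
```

187

group by sku, max of price:
sku
C201    187
C202    168
D201    165
E102    159
E202     53
Name: price, dtype: int64
Hence 187.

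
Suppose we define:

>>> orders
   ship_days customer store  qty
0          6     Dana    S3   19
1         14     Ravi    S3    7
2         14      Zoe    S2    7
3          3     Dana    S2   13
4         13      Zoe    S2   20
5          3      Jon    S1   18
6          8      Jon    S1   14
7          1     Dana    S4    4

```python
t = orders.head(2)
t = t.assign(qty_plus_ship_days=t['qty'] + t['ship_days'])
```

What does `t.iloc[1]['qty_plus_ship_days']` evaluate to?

take first 2 rows:
   ship_days customer store  qty
0          6     Dana    S3   19
1         14     Ravi    S3    7
add column qty_plus_ship_days = t['qty'] + t['ship_days']:
   ship_days customer store  qty  qty_plus_ship_days
0          6     Dana    S3   19                  25
1         14     Ravi    S3    7                  21
Taking the value at position 1, column 'qty_plus_ship_days' gives 21.

21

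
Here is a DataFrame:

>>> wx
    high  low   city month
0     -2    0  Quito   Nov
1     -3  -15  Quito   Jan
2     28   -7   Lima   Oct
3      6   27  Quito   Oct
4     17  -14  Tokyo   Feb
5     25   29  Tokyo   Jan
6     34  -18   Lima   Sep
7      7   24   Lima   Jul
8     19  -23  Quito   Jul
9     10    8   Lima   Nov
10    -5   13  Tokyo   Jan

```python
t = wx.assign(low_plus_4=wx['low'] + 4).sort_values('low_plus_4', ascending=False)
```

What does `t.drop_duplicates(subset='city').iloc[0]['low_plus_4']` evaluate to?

33

add column low_plus_4 = wx['low'] + 4:
    high  low   city month  low_plus_4
0     -2    0  Quito   Nov           4
1     -3  -15  Quito   Jan         -11
2     28   -7   Lima   Oct          -3
3      6   27  Quito   Oct          31
4     17  -14  Tokyo   Feb         -10
5     25   29  Tokyo   Jan          33
6     34  -18   Lima   Sep         -14
7      7   24   Lima   Jul          28
8     19  -23  Quito   Jul         -19
9     10    8   Lima   Nov          12
10    -5   13  Tokyo   Jan          17
sort by low_plus_4 descending:
    high  low   city month  low_plus_4
5     25   29  Tokyo   Jan          33
3      6   27  Quito   Oct          31
7      7   24   Lima   Jul          28
10    -5   13  Tokyo   Jan          17
9     10    8   Lima   Nov          12
0     -2    0  Quito   Nov           4
2     28   -7   Lima   Oct          -3
4     17  -14  Tokyo   Feb         -10
1     -3  -15  Quito   Jan         -11
6     34  -18   Lima   Sep         -14
8     19  -23  Quito   Jul         -19
drop duplicate city (keep=first):
   high  low   city month  low_plus_4
5    25   29  Tokyo   Jan          33
3     6   27  Quito   Oct          31
7     7   24   Lima   Jul          28
Taking the value at position 0, column 'low_plus_4' gives 33.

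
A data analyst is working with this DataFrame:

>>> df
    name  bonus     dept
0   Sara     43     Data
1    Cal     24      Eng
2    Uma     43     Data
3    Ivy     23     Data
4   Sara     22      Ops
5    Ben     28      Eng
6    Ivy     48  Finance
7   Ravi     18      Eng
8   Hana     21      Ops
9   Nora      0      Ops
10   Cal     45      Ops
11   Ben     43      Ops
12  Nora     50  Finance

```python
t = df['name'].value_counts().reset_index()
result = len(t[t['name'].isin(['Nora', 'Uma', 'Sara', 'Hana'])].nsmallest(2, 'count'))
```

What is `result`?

2

value_counts of name:
name
Sara    2
Cal     2
Ivy     2
Ben     2
Nora    2
Uma     1
Ravi    1
Hana    1
Name: count, dtype: int64
reset_index():
   name  count
0  Sara      2
1   Cal      2
2   Ivy      2
3   Ben      2
4  Nora      2
5   Uma      1
6  Ravi      1
7  Hana      1
filter rows where name in ['Nora', 'Uma', 'Sara', 'Hana']:
   name  count
0  Sara      2
4  Nora      2
5   Uma      1
7  Hana      1
take 2 rows with smallest count:
   name  count
5   Uma      1
7  Hana      1
Then the number of rows: 2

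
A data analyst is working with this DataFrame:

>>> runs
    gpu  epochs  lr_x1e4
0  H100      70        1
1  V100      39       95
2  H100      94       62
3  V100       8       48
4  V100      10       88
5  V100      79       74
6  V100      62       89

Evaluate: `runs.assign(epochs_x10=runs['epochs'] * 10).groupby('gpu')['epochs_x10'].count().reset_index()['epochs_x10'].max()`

add column epochs_x10 = runs['epochs'] * 10:
    gpu  epochs  lr_x1e4  epochs_x10
0  H100      70        1         700
1  V100      39       95         390
2  H100      94       62         940
3  V100       8       48          80
4  V100      10       88         100
5  V100      79       74         790
6  V100      62       89         620
group by gpu, count of epochs_x10:
gpu
H100    2
V100    5
Name: epochs_x10, dtype: int64
reset_index():
    gpu  epochs_x10
0  H100           2
1  V100           5
So max() = 5.

5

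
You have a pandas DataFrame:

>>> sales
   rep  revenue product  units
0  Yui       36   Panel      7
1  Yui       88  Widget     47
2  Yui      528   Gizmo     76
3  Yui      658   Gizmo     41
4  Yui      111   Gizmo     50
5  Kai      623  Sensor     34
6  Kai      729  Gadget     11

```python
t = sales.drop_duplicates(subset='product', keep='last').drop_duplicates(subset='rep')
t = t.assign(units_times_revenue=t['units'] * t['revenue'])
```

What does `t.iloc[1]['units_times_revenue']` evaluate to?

drop duplicate product (keep=last):
   rep  revenue product  units
0  Yui       36   Panel      7
1  Yui       88  Widget     47
4  Yui      111   Gizmo     50
5  Kai      623  Sensor     34
6  Kai      729  Gadget     11
drop duplicate rep (keep=first):
   rep  revenue product  units
0  Yui       36   Panel      7
5  Kai      623  Sensor     34
add column units_times_revenue = t['units'] * t['revenue']:
   rep  revenue product  units  units_times_revenue
0  Yui       36   Panel      7                  252
5  Kai      623  Sensor     34                21182
Hence 21182.

21182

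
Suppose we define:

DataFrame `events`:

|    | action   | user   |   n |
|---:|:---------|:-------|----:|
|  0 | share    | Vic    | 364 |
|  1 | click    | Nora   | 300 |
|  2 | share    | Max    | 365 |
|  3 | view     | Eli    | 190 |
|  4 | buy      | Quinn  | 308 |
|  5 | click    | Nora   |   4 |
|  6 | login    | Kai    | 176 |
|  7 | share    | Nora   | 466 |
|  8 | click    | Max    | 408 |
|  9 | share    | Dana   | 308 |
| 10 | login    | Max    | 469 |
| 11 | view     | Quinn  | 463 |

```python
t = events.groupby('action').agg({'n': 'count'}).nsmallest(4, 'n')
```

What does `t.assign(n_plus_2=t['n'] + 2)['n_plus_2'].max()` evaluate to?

5

group by action, count of n:
        n
action   
buy     1
click   3
login   2
share   4
view    2
take 4 rows with smallest n:
        n
action   
buy     1
login   2
view    2
click   3
add column n_plus_2 = t['n'] + 2:
        n  n_plus_2
action             
buy     1         3
login   2         4
view    2         4
click   3         5
Taking the max of column 'n_plus_2' gives 5.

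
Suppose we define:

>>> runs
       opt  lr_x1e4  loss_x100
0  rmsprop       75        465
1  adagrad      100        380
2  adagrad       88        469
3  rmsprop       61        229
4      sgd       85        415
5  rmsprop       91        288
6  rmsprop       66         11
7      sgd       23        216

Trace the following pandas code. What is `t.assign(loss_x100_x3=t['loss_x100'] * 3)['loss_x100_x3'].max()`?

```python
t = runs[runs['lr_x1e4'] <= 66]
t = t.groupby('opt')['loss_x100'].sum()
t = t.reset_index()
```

720

filter rows where lr_x1e4 <= 66:
       opt  lr_x1e4  loss_x100
3  rmsprop       61        229
6  rmsprop       66         11
7      sgd       23        216
group by opt, sum of loss_x100:
opt
rmsprop    240
sgd        216
Name: loss_x100, dtype: int64
reset_index():
       opt  loss_x100
0  rmsprop        240
1      sgd        216
add column loss_x100_x3 = t['loss_x100'] * 3:
       opt  loss_x100  loss_x100_x3
0  rmsprop        240           720
1      sgd        216           648
max of column 'loss_x100_x3' → 720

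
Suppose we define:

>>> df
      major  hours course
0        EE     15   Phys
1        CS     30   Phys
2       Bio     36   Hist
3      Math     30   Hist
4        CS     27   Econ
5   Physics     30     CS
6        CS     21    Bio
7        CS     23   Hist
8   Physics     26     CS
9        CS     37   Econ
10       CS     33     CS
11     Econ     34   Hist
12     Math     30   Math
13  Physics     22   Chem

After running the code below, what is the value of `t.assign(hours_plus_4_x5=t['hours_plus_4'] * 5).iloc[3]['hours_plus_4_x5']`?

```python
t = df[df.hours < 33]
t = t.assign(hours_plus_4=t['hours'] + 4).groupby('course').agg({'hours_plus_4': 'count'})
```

filter rows where hours < 33:
      major  hours course
0        EE     15   Phys
1        CS     30   Phys
3      Math     30   Hist
4        CS     27   Econ
5   Physics     30     CS
6        CS     21    Bio
7        CS     23   Hist
8   Physics     26     CS
12     Math     30   Math
13  Physics     22   Chem
add column hours_plus_4 = t['hours'] + 4:
      major  hours course  hours_plus_4
0        EE     15   Phys            19
1        CS     30   Phys            34
3      Math     30   Hist            34
4        CS     27   Econ            31
5   Physics     30     CS            34
6        CS     21    Bio            25
7        CS     23   Hist            27
8   Physics     26     CS            30
12     Math     30   Math            34
13  Physics     22   Chem            26
group by course, count of hours_plus_4:
        hours_plus_4
course              
Bio                1
CS                 2
Chem               1
Econ               1
Hist               2
Math               1
Phys               2
add column hours_plus_4_x5 = t['hours_plus_4'] * 5:
        hours_plus_4  hours_plus_4_x5
course                               
Bio                1                5
CS                 2               10
Chem               1                5
Econ               1                5
Hist               2               10
Math               1                5
Phys               2               10

5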